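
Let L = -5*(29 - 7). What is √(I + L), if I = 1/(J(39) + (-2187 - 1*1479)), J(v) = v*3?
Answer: I*√8198211/273 ≈ 10.488*I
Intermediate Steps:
J(v) = 3*v
L = -110 (L = -5*22 = -110)
I = -1/3549 (I = 1/(3*39 + (-2187 - 1*1479)) = 1/(117 + (-2187 - 1479)) = 1/(117 - 3666) = 1/(-3549) = -1/3549 ≈ -0.00028177)
√(I + L) = √(-1/3549 - 110) = √(-390391/3549) = I*√8198211/273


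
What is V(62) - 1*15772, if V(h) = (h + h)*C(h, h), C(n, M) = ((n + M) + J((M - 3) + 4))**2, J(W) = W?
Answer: 4320384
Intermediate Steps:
C(n, M) = (1 + n + 2*M)**2 (C(n, M) = ((n + M) + ((M - 3) + 4))**2 = ((M + n) + ((-3 + M) + 4))**2 = ((M + n) + (1 + M))**2 = (1 + n + 2*M)**2)
V(h) = 2*h*(1 + 3*h)**2 (V(h) = (h + h)*(1 + h + 2*h)**2 = (2*h)*(1 + 3*h)**2 = 2*h*(1 + 3*h)**2)
V(62) - 1*15772 = 2*62*(1 + 3*62)**2 - 1*15772 = 2*62*(1 + 186)**2 - 15772 = 2*62*187**2 - 15772 = 2*62*34969 - 15772 = 4336156 - 15772 = 4320384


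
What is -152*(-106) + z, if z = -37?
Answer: 16075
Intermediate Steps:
-152*(-106) + z = -152*(-106) - 37 = 16112 - 37 = 16075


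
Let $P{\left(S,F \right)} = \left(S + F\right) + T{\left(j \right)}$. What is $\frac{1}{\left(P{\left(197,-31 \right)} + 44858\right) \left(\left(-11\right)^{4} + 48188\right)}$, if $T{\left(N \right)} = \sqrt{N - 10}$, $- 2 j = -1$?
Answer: $\frac{30016}{84909648284253} - \frac{i \sqrt{38}}{254728944852759} \approx 3.5351 \cdot 10^{-10} - 2.42 \cdot 10^{-14} i$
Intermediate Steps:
$j = \frac{1}{2}$ ($j = \left(- \frac{1}{2}\right) \left(-1\right) = \frac{1}{2} \approx 0.5$)
$T{\left(N \right)} = \sqrt{-10 + N}$
$P{\left(S,F \right)} = F + S + \frac{i \sqrt{38}}{2}$ ($P{\left(S,F \right)} = \left(S + F\right) + \sqrt{-10 + \frac{1}{2}} = \left(F + S\right) + \sqrt{- \frac{19}{2}} = \left(F + S\right) + \frac{i \sqrt{38}}{2} = F + S + \frac{i \sqrt{38}}{2}$)
$\frac{1}{\left(P{\left(197,-31 \right)} + 44858\right) \left(\left(-11\right)^{4} + 48188\right)} = \frac{1}{\left(\left(-31 + 197 + \frac{i \sqrt{38}}{2}\right) + 44858\right) \left(\left(-11\right)^{4} + 48188\right)} = \frac{1}{\left(\left(166 + \frac{i \sqrt{38}}{2}\right) + 44858\right) \left(14641 + 48188\right)} = \frac{1}{\left(45024 + \frac{i \sqrt{38}}{2}\right) 62829} = \frac{1}{2828812896 + \frac{62829 i \sqrt{38}}{2}}$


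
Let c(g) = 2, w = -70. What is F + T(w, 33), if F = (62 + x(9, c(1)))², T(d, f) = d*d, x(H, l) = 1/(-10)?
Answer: 873161/100 ≈ 8731.6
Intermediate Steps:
x(H, l) = -⅒
T(d, f) = d²
F = 383161/100 (F = (62 - ⅒)² = (619/10)² = 383161/100 ≈ 3831.6)
F + T(w, 33) = 383161/100 + (-70)² = 383161/100 + 4900 = 873161/100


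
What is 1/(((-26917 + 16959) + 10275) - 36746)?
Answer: -1/36429 ≈ -2.7451e-5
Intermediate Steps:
1/(((-26917 + 16959) + 10275) - 36746) = 1/((-9958 + 10275) - 36746) = 1/(317 - 36746) = 1/(-36429) = -1/36429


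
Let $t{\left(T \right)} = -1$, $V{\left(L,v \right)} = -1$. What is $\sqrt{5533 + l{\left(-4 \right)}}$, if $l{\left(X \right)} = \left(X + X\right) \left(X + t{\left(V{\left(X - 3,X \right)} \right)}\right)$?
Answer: $\sqrt{5573} \approx 74.653$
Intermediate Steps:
$l{\left(X \right)} = 2 X \left(-1 + X\right)$ ($l{\left(X \right)} = \left(X + X\right) \left(X - 1\right) = 2 X \left(-1 + X\right)$)
$\sqrt{5533 + l{\left(-4 \right)}} = \sqrt{5533 + 2 \left(-4\right) \left(-1 - 4\right)} = \sqrt{5533 + 2 \left(-4\right) \left(-5\right)} = \sqrt{5533 + 40} = \sqrt{5573}$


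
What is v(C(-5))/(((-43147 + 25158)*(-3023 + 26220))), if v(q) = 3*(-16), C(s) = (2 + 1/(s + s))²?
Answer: 48/417290833 ≈ 1.1503e-7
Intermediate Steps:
C(s) = (2 + 1/(2*s))²
v(q) = -48
v(C(-5))/(((-43147 + 25158)*(-3023 + 26220))) = -48*1/((-43147 + 25158)*(-3023 + 26220)) = -48/((-17989*23197)) = -48/(-417290833) = -48*(-1/417290833) = 48/417290833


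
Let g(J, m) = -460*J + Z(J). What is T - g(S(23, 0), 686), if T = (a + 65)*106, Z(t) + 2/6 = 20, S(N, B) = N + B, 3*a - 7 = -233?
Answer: 9465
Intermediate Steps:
a = -226/3 (a = 7/3 + (⅓)*(-233) = 7/3 - 233/3 = -226/3 ≈ -75.333)
S(N, B) = B + N
Z(t) = 59/3 (Z(t) = -⅓ + 20 = 59/3)
g(J, m) = 59/3 - 460*J (g(J, m) = -460*J + 59/3 = 59/3 - 460*J)
T = -3286/3 (T = (-226/3 + 65)*106 = -31/3*106 = -3286/3 ≈ -1095.3)
T - g(S(23, 0), 686) = -3286/3 - (59/3 - 460*(0 + 23)) = -3286/3 - (59/3 - 460*23) = -3286/3 - (59/3 - 10580) = -3286/3 - 1*(-31681/3) = -3286/3 + 31681/3 = 9465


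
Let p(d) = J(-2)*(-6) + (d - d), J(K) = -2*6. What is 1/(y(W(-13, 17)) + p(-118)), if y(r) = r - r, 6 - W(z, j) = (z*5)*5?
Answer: 1/72 ≈ 0.013889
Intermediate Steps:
J(K) = -12
W(z, j) = 6 - 25*z (W(z, j) = 6 - z*5*5 = 6 - 5*z*5 = 6 - 25*z)
y(r) = 0
p(d) = 72 (p(d) = -12*(-6) + (d - d) = 72 + 0 = 72)
1/(y(W(-13, 17)) + p(-118)) = 1/(0 + 72) = 1/72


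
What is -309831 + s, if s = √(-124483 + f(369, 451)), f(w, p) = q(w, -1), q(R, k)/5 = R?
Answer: -309831 + I*√122638 ≈ -3.0983e+5 + 350.2*I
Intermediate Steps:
q(R, k) = 5*R
f(w, p) = 5*w
s = I*√122638 (s = √(-124483 + 5*369) = √(-124483 + 1845) = √(-122638) = I*√122638 ≈ 350.2*I)
-309831 + s = -309831 + I*√122638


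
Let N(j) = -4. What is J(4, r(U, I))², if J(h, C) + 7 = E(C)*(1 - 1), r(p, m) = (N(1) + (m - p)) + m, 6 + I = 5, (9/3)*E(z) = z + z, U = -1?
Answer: 49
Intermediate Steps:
E(z) = 2*z/3 (E(z) = (z + z)/3 = (2*z)/3 = 2*z/3)
I = -1 (I = -6 + 5 = -1)
r(p, m) = -4 - p + 2*m (r(p, m) = (-4 + (m - p)) + m = (-4 + m - p) + m = -4 - p + 2*m)
J(h, C) = -7 (J(h, C) = -7 + (2*C/3)*(1 - 1) = -7 + (2*C/3)*0 = -7 + 0 = -7)
J(4, r(U, I))² = (-7)² = 49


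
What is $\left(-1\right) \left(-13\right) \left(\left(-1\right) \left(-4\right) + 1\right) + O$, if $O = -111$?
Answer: $-46$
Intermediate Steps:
$\left(-1\right) \left(-13\right) \left(\left(-1\right) \left(-4\right) + 1\right) + O = \left(-1\right) \left(-13\right) \left(\left(-1\right) \left(-4\right) + 1\right) - 111 = 13 \left(4 + 1\right) - 111 = 13 \cdot 5 - 111 = 65 - 111 = -46$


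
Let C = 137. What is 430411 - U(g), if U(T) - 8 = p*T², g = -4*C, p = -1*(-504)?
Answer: -150922813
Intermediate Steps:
p = 504
g = -548 (g = -4*137 = -548)
U(T) = 8 + 504*T²
430411 - U(g) = 430411 - (8 + 504*(-548)²) = 430411 - (8 + 504*300304) = 430411 - (8 + 151353216) = 430411 - 1*151353224 = 430411 - 151353224 = -150922813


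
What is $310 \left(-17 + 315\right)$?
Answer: $92380$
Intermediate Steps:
$310 \left(-17 + 315\right) = 310 \cdot 298 = 92380$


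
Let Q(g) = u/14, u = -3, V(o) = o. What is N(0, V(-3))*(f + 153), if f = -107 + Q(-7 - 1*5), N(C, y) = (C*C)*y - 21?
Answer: -1923/2 ≈ -961.50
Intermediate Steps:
N(C, y) = -21 + y*C² (N(C, y) = C²*y - 21 = y*C² - 21 = -21 + y*C²)
Q(g) = -3/14
f = -1501/14 (f = -107 - 3/14 = -1501/14 ≈ -107.21)
N(0, V(-3))*(f + 153) = (-21 - 3*0²)*(-1501/14 + 153) = (-21 - 3*0)*(641/14) = (-21 + 0)*(641/14) = -21*641/14 = -1923/2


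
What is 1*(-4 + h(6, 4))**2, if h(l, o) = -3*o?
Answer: 256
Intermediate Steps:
1*(-4 + h(6, 4))**2 = 1*(-4 - 3*4)**2 = 1*(-4 - 12)**2 = 1*(-16)**2 = 1*256 = 256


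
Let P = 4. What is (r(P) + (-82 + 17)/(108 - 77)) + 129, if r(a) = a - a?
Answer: 3934/31 ≈ 126.90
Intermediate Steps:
r(a) = 0
(r(P) + (-82 + 17)/(108 - 77)) + 129 = (0 + (-82 + 17)/(108 - 77)) + 129 = (0 - 65/31) + 129 = -65/31 + 129 = 3934/31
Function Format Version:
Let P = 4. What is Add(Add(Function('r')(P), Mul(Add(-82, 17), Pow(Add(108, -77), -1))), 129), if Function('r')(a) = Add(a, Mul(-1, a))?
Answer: Rational(3934, 31) ≈ 126.90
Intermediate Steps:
Function('r')(a) = 0
Add(Add(Function('r')(P), Mul(Add(-82, 17), Pow(Add(108, -77), -1))), 129) = Add(Add(0, Mul(Add(-82, 17), Pow(Add(108, -77), -1))), 129) = Add(Add(0, Mul(-65, Pow(31, -1))), 129) = Add(Add(0, Mul(-65, Rational(1, 31))), 129) = Add(Add(0, Rational(-65, 31)), 129) = Add(Rational(-65, 31), 129) = Rational(3934, 31)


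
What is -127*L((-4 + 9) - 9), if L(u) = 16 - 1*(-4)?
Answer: -2540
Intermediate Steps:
L(u) = 20 (L(u) = 16 + 4 = 20)
-127*L((-4 + 9) - 9) = -127*20 = -2540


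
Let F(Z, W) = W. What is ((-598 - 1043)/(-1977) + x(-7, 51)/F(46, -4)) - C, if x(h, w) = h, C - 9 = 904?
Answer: -2399867/2636 ≈ -910.42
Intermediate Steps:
C = 913 (C = 9 + 904 = 913)
((-598 - 1043)/(-1977) + x(-7, 51)/F(46, -4)) - C = ((-598 - 1043)/(-1977) - 7/(-4)) - 1*913 = (-1641*(-1/1977) - 7*(-¼)) - 913 = (547/659 + 7/4) - 913 = 6801/2636 - 913 = -2399867/2636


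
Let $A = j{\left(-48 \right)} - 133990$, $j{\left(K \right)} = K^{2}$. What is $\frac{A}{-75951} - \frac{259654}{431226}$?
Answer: $\frac{2059191449}{1819558107} \approx 1.1317$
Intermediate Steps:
$A = -131686$ ($A = \left(-48\right)^{2} - 133990 = 2304 - 133990 = -131686$)
$\frac{A}{-75951} - \frac{259654}{431226} = - \frac{131686}{-75951} - \frac{259654}{431226} = \left(-131686\right) \left(- \frac{1}{75951}\right) - \frac{129827}{215613} = \frac{131686}{75951} - \frac{129827}{215613} = \frac{2059191449}{1819558107}$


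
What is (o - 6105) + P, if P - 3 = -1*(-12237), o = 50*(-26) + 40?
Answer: 4875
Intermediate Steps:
o = -1260 (o = -1300 + 40 = -1260)
P = 12240 (P = 3 - 1*(-12237) = 3 + 12237 = 12240)
(o - 6105) + P = (-1260 - 6105) + 12240 = -7365 + 12240 = 4875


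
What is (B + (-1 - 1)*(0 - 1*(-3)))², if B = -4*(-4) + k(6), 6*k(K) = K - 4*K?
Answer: 49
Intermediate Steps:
k(K) = -K/2 (k(K) = (K - 4*K)/6 = (-3*K)/6 = -K/2)
B = 13 (B = -4*(-4) - ½*6 = 16 - 3 = 13)
(B + (-1 - 1)*(0 - 1*(-3)))² = (13 + (-1 - 1)*(0 - 1*(-3)))² = (13 - 2*(0 + 3))² = (13 - 2*3)² = (13 - 6)² = 7² = 49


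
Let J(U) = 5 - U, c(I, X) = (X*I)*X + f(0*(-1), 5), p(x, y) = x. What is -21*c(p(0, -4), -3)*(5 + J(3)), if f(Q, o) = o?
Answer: -735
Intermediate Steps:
c(I, X) = 5 + I*X² (c(I, X) = (X*I)*X + 5 = (I*X)*X + 5 = I*X² + 5 = 5 + I*X²)
-21*c(p(0, -4), -3)*(5 + J(3)) = -21*(5 + 0*(-3)²)*(5 + (5 - 1*3)) = -21*(5 + 0*9)*(5 + (5 - 3)) = -21*(5 + 0)*(5 + 2) = -105*7 = -21*35 = -735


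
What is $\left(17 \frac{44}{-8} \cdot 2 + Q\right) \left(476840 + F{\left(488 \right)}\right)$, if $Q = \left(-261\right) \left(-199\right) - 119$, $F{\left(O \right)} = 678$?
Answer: $24655686894$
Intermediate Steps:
$Q = 51820$ ($Q = 51939 - 119 = 51820$)
$\left(17 \frac{44}{-8} \cdot 2 + Q\right) \left(476840 + F{\left(488 \right)}\right) = \left(17 \frac{44}{-8} \cdot 2 + 51820\right) \left(476840 + 678\right) = \left(17 \cdot 44 \left(- \frac{1}{8}\right) 2 + 51820\right) 477518 = \left(17 \left(- \frac{11}{2}\right) 2 + 51820\right) 477518 = \left(\left(- \frac{187}{2}\right) 2 + 51820\right) 477518 = \left(-187 + 51820\right) 477518 = 51633 \cdot 477518 = 24655686894$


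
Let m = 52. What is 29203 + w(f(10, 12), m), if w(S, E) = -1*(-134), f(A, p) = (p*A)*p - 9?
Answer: 29337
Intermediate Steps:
f(A, p) = -9 + A*p² (f(A, p) = (A*p)*p - 9 = A*p² - 9 = -9 + A*p²)
w(S, E) = 134
29203 + w(f(10, 12), m) = 29203 + 134 = 29337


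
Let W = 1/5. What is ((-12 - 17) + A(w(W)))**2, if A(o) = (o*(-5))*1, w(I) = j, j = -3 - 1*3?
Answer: 1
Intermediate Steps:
W = 1/5 ≈ 0.20000
j = -6 (j = -3 - 3 = -6)
w(I) = -6
A(o) = -5*o (A(o) = -5*o*1 = -5*o)
((-12 - 17) + A(w(W)))**2 = ((-12 - 17) - 5*(-6))**2 = (-29 + 30)**2 = 1**2 = 1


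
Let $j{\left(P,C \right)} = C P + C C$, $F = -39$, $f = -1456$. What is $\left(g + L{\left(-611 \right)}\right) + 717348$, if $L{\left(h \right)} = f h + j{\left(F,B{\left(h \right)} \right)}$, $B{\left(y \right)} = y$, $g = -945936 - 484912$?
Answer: $573266$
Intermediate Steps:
$g = -1430848$ ($g = -945936 - 484912 = -1430848$)
$j{\left(P,C \right)} = C^{2} + C P$ ($j{\left(P,C \right)} = C P + C^{2} = C^{2} + C P$)
$L{\left(h \right)} = - 1456 h + h \left(-39 + h\right)$ ($L{\left(h \right)} = - 1456 h + h \left(h - 39\right) = - 1456 h + h \left(-39 + h\right)$)
$\left(g + L{\left(-611 \right)}\right) + 717348 = \left(-1430848 - 611 \left(-1495 - 611\right)\right) + 717348 = \left(-1430848 - -1286766\right) + 717348 = \left(-1430848 + 1286766\right) + 717348 = -144082 + 717348 = 573266$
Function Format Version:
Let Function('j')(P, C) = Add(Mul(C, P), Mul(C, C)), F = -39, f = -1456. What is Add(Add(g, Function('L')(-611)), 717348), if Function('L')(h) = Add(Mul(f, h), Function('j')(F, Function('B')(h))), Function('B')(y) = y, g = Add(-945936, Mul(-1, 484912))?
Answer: 573266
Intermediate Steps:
g = -1430848 (g = Add(-945936, -484912) = -1430848)
Function('j')(P, C) = Add(Pow(C, 2), Mul(C, P)) (Function('j')(P, C) = Add(Mul(C, P), Pow(C, 2)) = Add(Pow(C, 2), Mul(C, P)))
Function('L')(h) = Add(Mul(-1456, h), Mul(h, Add(-39, h))) (Function('L')(h) = Add(Mul(-1456, h), Mul(h, Add(h, -39))) = Add(Mul(-1456, h), Mul(h, Add(-39, h))))
Add(Add(g, Function('L')(-611)), 717348) = Add(Add(-1430848, Mul(-611, Add(-1495, -611))), 717348) = Add(Add(-1430848, Mul(-611, -2106)), 717348) = Add(Add(-1430848, 1286766), 717348) = Add(-144082, 717348) = 573266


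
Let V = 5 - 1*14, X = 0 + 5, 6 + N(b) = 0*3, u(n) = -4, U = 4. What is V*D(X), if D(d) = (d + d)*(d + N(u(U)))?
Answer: 90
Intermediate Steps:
N(b) = -6 (N(b) = -6 + 0*3 = -6 + 0 = -6)
X = 5
D(d) = 2*d*(-6 + d) (D(d) = (d + d)*(d - 6) = (2*d)*(-6 + d) = 2*d*(-6 + d))
V = -9 (V = 5 - 14 = -9)
V*D(X) = -18*5*(-6 + 5) = -18*5*(-1) = -9*(-10) = 90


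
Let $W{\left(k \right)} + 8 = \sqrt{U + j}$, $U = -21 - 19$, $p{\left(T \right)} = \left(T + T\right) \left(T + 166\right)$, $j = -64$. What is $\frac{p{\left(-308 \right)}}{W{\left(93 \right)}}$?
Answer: $- \frac{12496}{3} - \frac{3124 i \sqrt{26}}{3} \approx -4165.3 - 5309.8 i$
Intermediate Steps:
$p{\left(T \right)} = 2 T \left(166 + T\right)$
$U = -40$
$W{\left(k \right)} = -8 + 2 i \sqrt{26}$ ($W{\left(k \right)} = -8 + \sqrt{-40 - 64} = -8 + \sqrt{-104} = -8 + 2 i \sqrt{26}$)
$\frac{p{\left(-308 \right)}}{W{\left(93 \right)}} = \frac{2 \left(-308\right) \left(166 - 308\right)}{-8 + 2 i \sqrt{26}} = \frac{2 \left(-308\right) \left(-142\right)}{-8 + 2 i \sqrt{26}} = \frac{87472}{-8 + 2 i \sqrt{26}}$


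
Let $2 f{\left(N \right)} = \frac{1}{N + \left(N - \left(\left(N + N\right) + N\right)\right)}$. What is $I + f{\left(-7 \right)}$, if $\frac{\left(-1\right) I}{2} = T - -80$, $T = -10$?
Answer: $- \frac{1959}{14} \approx -139.93$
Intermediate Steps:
$f{\left(N \right)} = - \frac{1}{2 N}$ ($f{\left(N \right)} = \frac{1}{2 \left(N + \left(N - \left(\left(N + N\right) + N\right)\right)\right)} = \frac{1}{2 \left(N + \left(N - \left(2 N + N\right)\right)\right)} = \frac{1}{2 \left(N + \left(N - 3 N\right)\right)} = \frac{1}{2 \left(N - 2 N\right)} = \frac{1}{2 \left(- N\right)} = \frac{\left(-1\right) \frac{1}{N}}{2} = - \frac{1}{2 N}$)
$I = -140$ ($I = - 2 \left(-10 - -80\right) = - 2 \left(-10 + 80\right) = \left(-2\right) 70 = -140$)
$I + f{\left(-7 \right)} = -140 - \frac{1}{2 \left(-7\right)} = -140 - - \frac{1}{14} = -140 + \frac{1}{14} = - \frac{1959}{14}$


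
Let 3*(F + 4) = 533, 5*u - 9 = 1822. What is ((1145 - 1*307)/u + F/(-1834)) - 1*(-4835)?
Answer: 48730672699/10074162 ≈ 4837.2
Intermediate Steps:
u = 1831/5 (u = 9/5 + (⅕)*1822 = 9/5 + 1822/5 = 1831/5 ≈ 366.20)
F = 521/3 (F = -4 + (⅓)*533 = -4 + 533/3 = 521/3 ≈ 173.67)
((1145 - 1*307)/u + F/(-1834)) - 1*(-4835) = ((1145 - 1*307)/(1831/5) + (521/3)/(-1834)) - 1*(-4835) = ((1145 - 307)*(5/1831) + (521/3)*(-1/1834)) + 4835 = (838*(5/1831) - 521/5502) + 4835 = (4190/1831 - 521/5502) + 4835 = 22099429/10074162 + 4835 = 48730672699/10074162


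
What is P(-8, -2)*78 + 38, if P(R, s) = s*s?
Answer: 350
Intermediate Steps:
P(R, s) = s²
P(-8, -2)*78 + 38 = (-2)²*78 + 38 = 4*78 + 38 = 312 + 38 = 350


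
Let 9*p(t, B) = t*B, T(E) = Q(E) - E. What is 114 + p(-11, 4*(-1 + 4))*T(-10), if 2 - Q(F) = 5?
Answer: 34/3 ≈ 11.333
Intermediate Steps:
Q(F) = -3 (Q(F) = 2 - 1*5 = 2 - 5 = -3)
T(E) = -3 - E
p(t, B) = B*t/9 (p(t, B) = (t*B)/9 = (B*t)/9 = B*t/9)
114 + p(-11, 4*(-1 + 4))*T(-10) = 114 + ((1/9)*(4*(-1 + 4))*(-11))*(-3 - 1*(-10)) = 114 + ((1/9)*(4*3)*(-11))*(-3 + 10) = 114 + ((1/9)*12*(-11))*7 = 114 - 44/3*7 = 114 - 308/3 = 34/3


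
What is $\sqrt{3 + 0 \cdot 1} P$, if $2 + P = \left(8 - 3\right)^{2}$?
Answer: $23 \sqrt{3} \approx 39.837$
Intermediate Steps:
$P = 23$ ($P = -2 + \left(8 - 3\right)^{2} = -2 + 5^{2} = -2 + 25 = 23$)
$\sqrt{3 + 0 \cdot 1} P = \sqrt{3 + 0 \cdot 1} \cdot 23 = \sqrt{3 + 0} \cdot 23 = \sqrt{3} \cdot 23 = 23 \sqrt{3}$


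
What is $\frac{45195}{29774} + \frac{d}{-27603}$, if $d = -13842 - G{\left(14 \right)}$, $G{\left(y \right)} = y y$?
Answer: $\frac{1665484997}{821851722} \approx 2.0265$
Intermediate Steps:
$G{\left(y \right)} = y^{2}$
$d = -14038$ ($d = -13842 - 14^{2} = -13842 - 196 = -14038$)
$\frac{45195}{29774} + \frac{d}{-27603} = \frac{45195}{29774} - \frac{14038}{-27603} = 45195 \cdot \frac{1}{29774} - - \frac{14038}{27603} = \frac{45195}{29774} + \frac{14038}{27603} = \frac{1665484997}{821851722}$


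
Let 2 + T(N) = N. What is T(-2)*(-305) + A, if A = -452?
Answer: 768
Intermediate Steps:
T(N) = -2 + N
T(-2)*(-305) + A = (-2 - 2)*(-305) - 452 = -4*(-305) - 452 = 1220 - 452 = 768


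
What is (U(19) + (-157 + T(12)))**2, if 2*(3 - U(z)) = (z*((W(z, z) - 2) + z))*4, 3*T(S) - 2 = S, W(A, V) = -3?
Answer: 4177936/9 ≈ 4.6422e+5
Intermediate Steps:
T(S) = 2/3 + S/3
U(z) = 3 - 2*z*(-5 + z) (U(z) = 3 - z*((-3 - 2) + z)*4/2 = 3 - z*(-5 + z)*4/2 = 3 - 2*z*(-5 + z))
(U(19) + (-157 + T(12)))**2 = ((3 - 2*19**2 + 10*19) + (-157 + (2/3 + (1/3)*12)))**2 = ((3 - 2*361 + 190) + (-157 + (2/3 + 4)))**2 = ((3 - 722 + 190) + (-157 + 14/3))**2 = (-529 - 457/3)**2 = (-2044/3)**2 = 4177936/9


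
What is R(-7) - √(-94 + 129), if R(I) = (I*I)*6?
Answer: 294 - √35 ≈ 288.08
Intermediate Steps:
R(I) = 6*I² (R(I) = I²*6 = 6*I²)
R(-7) - √(-94 + 129) = 6*(-7)² - √(-94 + 129) = 6*49 - √35 = 294 - √35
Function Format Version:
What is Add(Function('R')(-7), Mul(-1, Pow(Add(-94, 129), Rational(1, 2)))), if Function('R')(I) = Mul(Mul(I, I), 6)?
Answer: Add(294, Mul(-1, Pow(35, Rational(1, 2)))) ≈ 288.08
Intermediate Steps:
Function('R')(I) = Mul(6, Pow(I, 2)) (Function('R')(I) = Mul(Pow(I, 2), 6) = Mul(6, Pow(I, 2)))
Add(Function('R')(-7), Mul(-1, Pow(Add(-94, 129), Rational(1, 2)))) = Add(Mul(6, Pow(-7, 2)), Mul(-1, Pow(Add(-94, 129), Rational(1, 2)))) = Add(Mul(6, 49), Mul(-1, Pow(35, Rational(1, 2)))) = Add(294, Mul(-1, Pow(35, Rational(1, 2))))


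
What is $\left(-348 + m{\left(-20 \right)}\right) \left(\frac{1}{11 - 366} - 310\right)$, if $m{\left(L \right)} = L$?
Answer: $\frac{40498768}{355} \approx 1.1408 \cdot 10^{5}$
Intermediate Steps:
$\left(-348 + m{\left(-20 \right)}\right) \left(\frac{1}{11 - 366} - 310\right) = \left(-348 - 20\right) \left(\frac{1}{11 - 366} - 310\right) = - 368 \left(\frac{1}{-355} - 310\right) = - 368 \left(- \frac{1}{355} - 310\right) = \left(-368\right) \left(- \frac{110051}{355}\right) = \frac{40498768}{355}$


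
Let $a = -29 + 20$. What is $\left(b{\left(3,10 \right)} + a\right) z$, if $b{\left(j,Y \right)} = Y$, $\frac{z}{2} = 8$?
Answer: $16$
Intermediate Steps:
$z = 16$ ($z = 2 \cdot 8 = 16$)
$a = -9$
$\left(b{\left(3,10 \right)} + a\right) z = \left(10 - 9\right) 16 = 1 \cdot 16 = 16$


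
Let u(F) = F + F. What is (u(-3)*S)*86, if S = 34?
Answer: -17544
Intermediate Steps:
u(F) = 2*F
(u(-3)*S)*86 = ((2*(-3))*34)*86 = -6*34*86 = -204*86 = -17544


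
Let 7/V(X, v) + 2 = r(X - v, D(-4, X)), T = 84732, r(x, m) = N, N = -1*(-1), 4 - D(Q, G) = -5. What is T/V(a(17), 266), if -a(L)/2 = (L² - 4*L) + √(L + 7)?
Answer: -84732/7 ≈ -12105.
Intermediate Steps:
D(Q, G) = 9 (D(Q, G) = 4 - 1*(-5) = 4 + 5 = 9)
N = 1
r(x, m) = 1
a(L) = -2*L² - 2*√(7 + L) + 8*L (a(L) = -2*((L² - 4*L) + √(L + 7)) = -2*((L² - 4*L) + √(7 + L)) = -2*(L² + √(7 + L) - 4*L) = -2*L² - 2*√(7 + L) + 8*L)
V(X, v) = -7 (V(X, v) = 7/(-2 + 1) = 7/(-1) = 7*(-1) = -7)
T/V(a(17), 266) = 84732/(-7) = 84732*(-⅐) = -84732/7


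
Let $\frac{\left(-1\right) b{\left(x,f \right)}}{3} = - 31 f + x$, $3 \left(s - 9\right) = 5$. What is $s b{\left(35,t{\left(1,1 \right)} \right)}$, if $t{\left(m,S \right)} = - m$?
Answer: $-2112$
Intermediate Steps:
$s = \frac{32}{3}$ ($s = 9 + \frac{1}{3} \cdot 5 = 9 + \frac{5}{3} = \frac{32}{3} \approx 10.667$)
$b{\left(x,f \right)} = - 3 x + 93 f$ ($b{\left(x,f \right)} = - 3 \left(- 31 f + x\right) = - 3 \left(x - 31 f\right) = - 3 x + 93 f$)
$s b{\left(35,t{\left(1,1 \right)} \right)} = \frac{32 \left(\left(-3\right) 35 + 93 \left(\left(-1\right) 1\right)\right)}{3} = \frac{32 \left(-105 + 93 \left(-1\right)\right)}{3} = \frac{32 \left(-105 - 93\right)}{3} = \frac{32}{3} \left(-198\right) = -2112$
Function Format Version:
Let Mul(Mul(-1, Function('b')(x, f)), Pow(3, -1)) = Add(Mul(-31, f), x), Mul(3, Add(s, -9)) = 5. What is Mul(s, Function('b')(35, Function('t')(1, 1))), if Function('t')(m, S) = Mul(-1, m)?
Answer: -2112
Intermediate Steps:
s = Rational(32, 3) (s = Add(9, Mul(Rational(1, 3), 5)) = Add(9, Rational(5, 3)) = Rational(32, 3) ≈ 10.667)
Function('b')(x, f) = Add(Mul(-3, x), Mul(93, f)) (Function('b')(x, f) = Mul(-3, Add(Mul(-31, f), x)) = Mul(-3, Add(x, Mul(-31, f))) = Add(Mul(-3, x), Mul(93, f)))
Mul(s, Function('b')(35, Function('t')(1, 1))) = Mul(Rational(32, 3), Add(Mul(-3, 35), Mul(93, Mul(-1, 1)))) = Mul(Rational(32, 3), Add(-105, Mul(93, -1))) = Mul(Rational(32, 3), Add(-105, -93)) = Mul(Rational(32, 3), -198) = -2112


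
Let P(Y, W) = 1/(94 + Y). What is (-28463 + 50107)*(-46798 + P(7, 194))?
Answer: -102302465468/101 ≈ -1.0129e+9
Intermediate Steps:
(-28463 + 50107)*(-46798 + P(7, 194)) = (-28463 + 50107)*(-46798 + 1/(94 + 7)) = 21644*(-46798 + 1/101) = 21644*(-4726597/101) = -102302465468/101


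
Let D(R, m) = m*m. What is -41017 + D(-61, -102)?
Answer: -30613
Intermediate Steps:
D(R, m) = m²
-41017 + D(-61, -102) = -41017 + (-102)² = -41017 + 10404 = -30613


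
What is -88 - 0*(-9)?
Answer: -88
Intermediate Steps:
-88 - 0*(-9) = -88 - 61*0 = -88 + 0 = -88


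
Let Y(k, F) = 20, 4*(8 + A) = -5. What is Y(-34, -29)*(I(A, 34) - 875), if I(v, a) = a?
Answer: -16820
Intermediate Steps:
A = -37/4 (A = -8 + (¼)*(-5) = -8 - 5/4 = -37/4 ≈ -9.2500)
Y(-34, -29)*(I(A, 34) - 875) = 20*(34 - 875) = 20*(-841) = -16820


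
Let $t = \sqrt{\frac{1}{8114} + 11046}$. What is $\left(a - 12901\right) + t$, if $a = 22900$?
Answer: $9999 + \frac{\sqrt{727235465930}}{8114} \approx 10104.0$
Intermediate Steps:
$t = \frac{\sqrt{727235465930}}{8114}$ ($t = \sqrt{\frac{1}{8114} + 11046} = \sqrt{\frac{89627245}{8114}} = \frac{\sqrt{727235465930}}{8114} \approx 105.1$)
$\left(a - 12901\right) + t = \left(22900 - 12901\right) + \frac{\sqrt{727235465930}}{8114} = 9999 + \frac{\sqrt{727235465930}}{8114}$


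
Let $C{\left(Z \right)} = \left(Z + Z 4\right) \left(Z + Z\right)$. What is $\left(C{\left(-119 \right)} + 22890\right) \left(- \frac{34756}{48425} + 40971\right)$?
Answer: $\frac{13054627347020}{1937} \approx 6.7396 \cdot 10^{9}$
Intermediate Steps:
$C{\left(Z \right)} = 10 Z^{2}$ ($C{\left(Z \right)} = \left(Z + 4 Z\right) 2 Z = 5 Z 2 Z = 10 Z^{2}$)
$\left(C{\left(-119 \right)} + 22890\right) \left(- \frac{34756}{48425} + 40971\right) = \left(10 \left(-119\right)^{2} + 22890\right) \left(- \frac{34756}{48425} + 40971\right) = \left(10 \cdot 14161 + 22890\right) \left(\left(-34756\right) \frac{1}{48425} + 40971\right) = \left(141610 + 22890\right) \left(- \frac{34756}{48425} + 40971\right) = 164500 \cdot \frac{1983985919}{48425} = \frac{13054627347020}{1937}$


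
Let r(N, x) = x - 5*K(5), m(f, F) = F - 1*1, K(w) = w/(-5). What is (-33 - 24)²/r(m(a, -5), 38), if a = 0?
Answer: 3249/43 ≈ 75.558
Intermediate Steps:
K(w) = -w/5 (K(w) = w*(-⅕) = -w/5)
m(f, F) = -1 + F (m(f, F) = F - 1 = -1 + F)
r(N, x) = 5 + x (r(N, x) = x - (-1)*5 = x - 5*(-1) = x + 5 = 5 + x)
(-33 - 24)²/r(m(a, -5), 38) = (-33 - 24)²/(5 + 38) = (-57)²/43 = 3249*(1/43) = 3249/43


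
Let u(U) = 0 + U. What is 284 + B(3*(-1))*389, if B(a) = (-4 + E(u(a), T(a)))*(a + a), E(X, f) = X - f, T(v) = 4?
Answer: 25958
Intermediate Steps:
u(U) = U
B(a) = 2*a*(-8 + a) (B(a) = (-4 + (a - 1*4))*(a + a) = (-4 + (a - 4))*(2*a) = (-4 + (-4 + a))*(2*a) = (-8 + a)*(2*a) = 2*a*(-8 + a))
284 + B(3*(-1))*389 = 284 + (2*(3*(-1))*(-8 + 3*(-1)))*389 = 284 + (2*(-3)*(-8 - 3))*389 = 284 + (2*(-3)*(-11))*389 = 284 + 66*389 = 284 + 25674 = 25958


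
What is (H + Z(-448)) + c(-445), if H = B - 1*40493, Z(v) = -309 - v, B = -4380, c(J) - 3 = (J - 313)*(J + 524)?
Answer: -104613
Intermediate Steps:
c(J) = 3 + (-313 + J)*(524 + J) (c(J) = 3 + (J - 313)*(J + 524) = 3 + (-313 + J)*(524 + J))
H = -44873 (H = -4380 - 1*40493 = -4380 - 40493 = -44873)
(H + Z(-448)) + c(-445) = (-44873 + (-309 - 1*(-448))) + (-164009 + (-445)**2 + 211*(-445)) = (-44873 + (-309 + 448)) + (-164009 + 198025 - 93895) = (-44873 + 139) - 59879 = -44734 - 59879 = -104613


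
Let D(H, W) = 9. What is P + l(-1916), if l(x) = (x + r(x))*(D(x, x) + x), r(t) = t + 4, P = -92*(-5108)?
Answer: 7769932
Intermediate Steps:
P = 469936
r(t) = 4 + t
l(x) = (4 + 2*x)*(9 + x) (l(x) = (x + (4 + x))*(9 + x) = (4 + 2*x)*(9 + x))
P + l(-1916) = 469936 + (36 + 2*(-1916)**2 + 22*(-1916)) = 469936 + (36 + 2*3671056 - 42152) = 469936 + (36 + 7342112 - 42152) = 469936 + 7299996 = 7769932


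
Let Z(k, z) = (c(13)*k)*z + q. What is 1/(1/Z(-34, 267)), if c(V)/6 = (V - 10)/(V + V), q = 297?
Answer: -77841/13 ≈ -5987.8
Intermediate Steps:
c(V) = 3*(-10 + V)/V (c(V) = 6*((V - 10)/(V + V)) = 6*((-10 + V)/((2*V))) = 6*((-10 + V)*(1/(2*V))) = 6*((-10 + V)/(2*V)) = 3*(-10 + V)/V)
Z(k, z) = 297 + 9*k*z/13 (Z(k, z) = ((3 - 30/13)*k)*z + 297 = (9*k/13)*z + 297 = 9*k*z/13 + 297 = 297 + 9*k*z/13)
1/(1/Z(-34, 267)) = 1/(1/(297 + (9/13)*(-34)*267)) = 1/(1/(297 - 81702/13)) = 1/(1/(-77841/13)) = 1/(-13/77841) = -77841/13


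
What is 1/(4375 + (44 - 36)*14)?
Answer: 1/4487 ≈ 0.00022287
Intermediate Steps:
1/(4375 + (44 - 36)*14) = 1/(4375 + 8*14) = 1/(4375 + 112) = 1/4487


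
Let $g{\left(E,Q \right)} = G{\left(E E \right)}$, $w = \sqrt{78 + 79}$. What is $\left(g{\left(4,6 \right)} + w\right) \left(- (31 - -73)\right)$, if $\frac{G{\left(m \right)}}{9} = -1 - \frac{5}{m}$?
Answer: $\frac{2457}{2} - 104 \sqrt{157} \approx -74.616$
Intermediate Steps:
$w = \sqrt{157} \approx 12.53$
$G{\left(m \right)} = -9 - \frac{45}{m}$ ($G{\left(m \right)} = 9 \left(-1 - \frac{5}{m}\right) = -9 - \frac{45}{m}$)
$g{\left(E,Q \right)} = -9 - \frac{45}{E^{2}}$ ($g{\left(E,Q \right)} = -9 - \frac{45}{E E} = -9 - \frac{45}{E^{2}}$)
$\left(g{\left(4,6 \right)} + w\right) \left(- (31 - -73)\right) = \left(\left(-9 - \frac{45}{16}\right) + \sqrt{157}\right) \left(- (31 - -73)\right) = \left(\left(-9 - \frac{45}{16}\right) + \sqrt{157}\right) \left(- (31 + 73)\right) = \left(\left(-9 - \frac{45}{16}\right) + \sqrt{157}\right) \left(\left(-1\right) 104\right) = \left(- \frac{189}{16} + \sqrt{157}\right) \left(-104\right) = \frac{2457}{2} - 104 \sqrt{157}$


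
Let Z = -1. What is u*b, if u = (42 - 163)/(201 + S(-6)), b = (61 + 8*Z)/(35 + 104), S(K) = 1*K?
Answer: -6413/27105 ≈ -0.23660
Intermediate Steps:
S(K) = K
b = 53/139 (b = (61 + 8*(-1))/(35 + 104) = (61 - 8)/139 = 53*(1/139) = 53/139 ≈ 0.38129)
u = -121/195 (u = (42 - 163)/(201 - 6) = -121/195 ≈ -0.62051)
u*b = -121/195*53/139 = -6413/27105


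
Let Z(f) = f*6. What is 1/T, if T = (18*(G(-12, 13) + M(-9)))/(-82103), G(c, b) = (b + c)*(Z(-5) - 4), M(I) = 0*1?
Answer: 82103/612 ≈ 134.16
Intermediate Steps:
Z(f) = 6*f
M(I) = 0
G(c, b) = -34*b - 34*c (G(c, b) = (b + c)*(6*(-5) - 4) = (b + c)*(-30 - 4) = (b + c)*(-34) = -34*b - 34*c)
T = 612/82103 (T = (18*((-34*13 - 34*(-12)) + 0))/(-82103) = (18*((-442 + 408) + 0))*(-1/82103) = (18*(-34 + 0))*(-1/82103) = (18*(-34))*(-1/82103) = -612*(-1/82103) = 612/82103 ≈ 0.0074541)
1/T = 1/(612/82103) = 82103/612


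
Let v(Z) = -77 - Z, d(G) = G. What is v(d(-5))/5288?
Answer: -9/661 ≈ -0.013616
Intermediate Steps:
v(d(-5))/5288 = (-77 - 1*(-5))/5288 = (-77 + 5)*(1/5288) = -72*1/5288 = -9/661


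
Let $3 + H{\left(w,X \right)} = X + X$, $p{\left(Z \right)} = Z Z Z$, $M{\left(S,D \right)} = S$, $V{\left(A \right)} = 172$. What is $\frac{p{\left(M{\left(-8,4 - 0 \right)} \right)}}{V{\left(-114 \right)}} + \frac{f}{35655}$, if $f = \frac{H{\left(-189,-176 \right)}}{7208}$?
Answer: $- \frac{6579234797}{2210210664} \approx -2.9767$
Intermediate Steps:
$p{\left(Z \right)} = Z^{3}$ ($p{\left(Z \right)} = Z^{2} Z = Z^{3}$)
$H{\left(w,X \right)} = -3 + 2 X$ ($H{\left(w,X \right)} = -3 + \left(X + X\right) = -3 + 2 X$)
$f = - \frac{355}{7208}$ ($f = \frac{-3 + 2 \left(-176\right)}{7208} = \left(-3 - 352\right) \frac{1}{7208} = \left(-355\right) \frac{1}{7208} = - \frac{355}{7208} \approx -0.049251$)
$\frac{p{\left(M{\left(-8,4 - 0 \right)} \right)}}{V{\left(-114 \right)}} + \frac{f}{35655} = \frac{\left(-8\right)^{3}}{172} - \frac{355}{7208 \cdot 35655} = \left(-512\right) \frac{1}{172} - \frac{71}{51400248} = - \frac{128}{43} - \frac{71}{51400248} = - \frac{6579234797}{2210210664}$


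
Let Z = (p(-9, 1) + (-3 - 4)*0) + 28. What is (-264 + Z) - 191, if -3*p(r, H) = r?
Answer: -424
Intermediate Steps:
p(r, H) = -r/3
Z = 31 (Z = (-⅓*(-9) + (-3 - 4)*0) + 28 = (3 - 7*0) + 28 = (3 + 0) + 28 = 3 + 28 = 31)
(-264 + Z) - 191 = (-264 + 31) - 191 = -233 - 191 = -424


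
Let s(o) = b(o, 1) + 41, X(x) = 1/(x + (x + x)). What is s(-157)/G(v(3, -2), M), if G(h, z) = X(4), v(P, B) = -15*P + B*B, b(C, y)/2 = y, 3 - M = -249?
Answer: 516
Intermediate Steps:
M = 252 (M = 3 - 1*(-249) = 3 + 249 = 252)
b(C, y) = 2*y
v(P, B) = B² - 15*P (v(P, B) = -15*P + B² = B² - 15*P)
X(x) = 1/(3*x) (X(x) = 1/(x + 2*x) = 1/(3*x))
G(h, z) = 1/12 (G(h, z) = (⅓)/4 = (⅓)*(¼) = 1/12)
s(o) = 43 (s(o) = 2*1 + 41 = 2 + 41 = 43)
s(-157)/G(v(3, -2), M) = 43/(1/12) = 43*12 = 516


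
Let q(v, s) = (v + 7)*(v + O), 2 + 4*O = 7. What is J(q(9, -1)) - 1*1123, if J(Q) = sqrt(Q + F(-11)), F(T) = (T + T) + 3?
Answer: -1123 + sqrt(145) ≈ -1111.0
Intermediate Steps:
O = 5/4 (O = -1/2 + (1/4)*7 = -1/2 + 7/4 = 5/4 ≈ 1.2500)
F(T) = 3 + 2*T (F(T) = 2*T + 3 = 3 + 2*T)
q(v, s) = (7 + v)*(5/4 + v) (q(v, s) = (v + 7)*(v + 5/4) = (7 + v)*(5/4 + v))
J(Q) = sqrt(-19 + Q) (J(Q) = sqrt(Q + (3 + 2*(-11))) = sqrt(Q + (3 - 22)) = sqrt(Q - 19) = sqrt(-19 + Q))
J(q(9, -1)) - 1*1123 = sqrt(-19 + (35/4 + 9**2 + (33/4)*9)) - 1*1123 = sqrt(-19 + (35/4 + 81 + 297/4)) - 1123 = sqrt(-19 + 164) - 1123 = sqrt(145) - 1123 = -1123 + sqrt(145)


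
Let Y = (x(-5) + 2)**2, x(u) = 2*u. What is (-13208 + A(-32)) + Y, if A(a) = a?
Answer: -13176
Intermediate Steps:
Y = 64 (Y = (2*(-5) + 2)**2 = (-10 + 2)**2 = (-8)**2 = 64)
(-13208 + A(-32)) + Y = (-13208 - 32) + 64 = -13240 + 64 = -13176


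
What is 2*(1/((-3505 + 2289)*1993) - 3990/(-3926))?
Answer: 4834856597/2378653472 ≈ 2.0326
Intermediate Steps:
2*(1/((-3505 + 2289)*1993) - 3990/(-3926)) = 2*((1/1993)/(-1216) - 3990*(-1/3926)) = 2*(-1/1216*1/1993 + 1995/1963) = 2*(-1/2423488 + 1995/1963) = 2*(4834856597/4757306944) = 4834856597/2378653472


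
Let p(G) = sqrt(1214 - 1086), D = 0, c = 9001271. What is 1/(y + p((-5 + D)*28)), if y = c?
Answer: 9001271/81022879615313 - 8*sqrt(2)/81022879615313 ≈ 1.1110e-7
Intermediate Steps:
y = 9001271
p(G) = 8*sqrt(2) (p(G) = sqrt(128) = 8*sqrt(2))
1/(y + p((-5 + D)*28)) = 1/(9001271 + 8*sqrt(2))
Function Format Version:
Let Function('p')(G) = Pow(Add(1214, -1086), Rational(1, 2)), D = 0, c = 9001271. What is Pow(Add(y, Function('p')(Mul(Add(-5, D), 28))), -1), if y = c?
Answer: Add(Rational(9001271, 81022879615313), Mul(Rational(-8, 81022879615313), Pow(2, Rational(1, 2)))) ≈ 1.1110e-7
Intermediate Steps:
y = 9001271
Function('p')(G) = Mul(8, Pow(2, Rational(1, 2))) (Function('p')(G) = Pow(128, Rational(1, 2)) = Mul(8, Pow(2, Rational(1, 2))))
Pow(Add(y, Function('p')(Mul(Add(-5, D), 28))), -1) = Pow(Add(9001271, Mul(8, Pow(2, Rational(1, 2)))), -1)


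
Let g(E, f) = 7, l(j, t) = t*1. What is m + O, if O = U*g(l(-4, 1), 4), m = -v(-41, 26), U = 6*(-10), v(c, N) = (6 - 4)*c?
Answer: -338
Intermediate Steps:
v(c, N) = 2*c
l(j, t) = t
U = -60
m = 82 (m = -2*(-41) = -1*(-82) = 82)
O = -420 (O = -60*7 = -420)
m + O = 82 - 420 = -338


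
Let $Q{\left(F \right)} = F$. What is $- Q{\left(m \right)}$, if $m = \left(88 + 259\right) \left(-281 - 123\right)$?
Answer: $140188$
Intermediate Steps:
$m = -140188$ ($m = 347 \left(-404\right) = -140188$)
$- Q{\left(m \right)} = \left(-1\right) \left(-140188\right) = 140188$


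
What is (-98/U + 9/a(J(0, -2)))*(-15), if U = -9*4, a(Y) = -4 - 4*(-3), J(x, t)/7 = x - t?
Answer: -1385/24 ≈ -57.708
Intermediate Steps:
J(x, t) = -7*t + 7*x (J(x, t) = 7*(x - t) = -7*t + 7*x)
a(Y) = 8 (a(Y) = -4 + 12 = 8)
U = -36
(-98/U + 9/a(J(0, -2)))*(-15) = (-98/(-36) + 9/8)*(-15) = (-98*(-1/36) + 9*(1/8))*(-15) = (49/18 + 9/8)*(-15) = (277/72)*(-15) = -1385/24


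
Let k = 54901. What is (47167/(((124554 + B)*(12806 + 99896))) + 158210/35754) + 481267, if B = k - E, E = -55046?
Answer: 25264955022941894643/52496270737406 ≈ 4.8127e+5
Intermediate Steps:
B = 109947 (B = 54901 - 1*(-55046) = 54901 + 55046 = 109947)
(47167/(((124554 + B)*(12806 + 99896))) + 158210/35754) + 481267 = (47167/(((124554 + 109947)*(12806 + 99896))) + 158210/35754) + 481267 = (47167/((234501*112702)) + 158210*(1/35754)) + 481267 = (47167/26428731702 + 79105/17877) + 481267 = 232293962721241/52496270737406 + 481267 = 25264955022941894643/52496270737406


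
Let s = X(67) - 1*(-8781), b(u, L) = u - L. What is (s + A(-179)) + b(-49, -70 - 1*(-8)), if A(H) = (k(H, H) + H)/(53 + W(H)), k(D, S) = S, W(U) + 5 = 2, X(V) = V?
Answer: 221346/25 ≈ 8853.8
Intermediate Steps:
W(U) = -3 (W(U) = -5 + 2 = -3)
s = 8848 (s = 67 - 1*(-8781) = 67 + 8781 = 8848)
A(H) = H/25 (A(H) = (H + H)/(53 - 3) = (2*H)/50 = (2*H)*(1/50) = H/25)
(s + A(-179)) + b(-49, -70 - 1*(-8)) = (8848 + (1/25)*(-179)) + (-49 - (-70 - 1*(-8))) = (8848 - 179/25) + (-49 - (-70 + 8)) = 221021/25 + (-49 - 1*(-62)) = 221021/25 + (-49 + 62) = 221021/25 + 13 = 221346/25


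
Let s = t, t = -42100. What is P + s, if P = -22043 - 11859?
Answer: -76002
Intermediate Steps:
P = -33902
s = -42100
P + s = -33902 - 42100 = -76002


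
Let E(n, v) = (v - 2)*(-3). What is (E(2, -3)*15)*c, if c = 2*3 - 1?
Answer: 1125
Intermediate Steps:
E(n, v) = 6 - 3*v (E(n, v) = (-2 + v)*(-3) = 6 - 3*v)
c = 5 (c = 6 - 1 = 5)
(E(2, -3)*15)*c = ((6 - 3*(-3))*15)*5 = ((6 + 9)*15)*5 = (15*15)*5 = 225*5 = 1125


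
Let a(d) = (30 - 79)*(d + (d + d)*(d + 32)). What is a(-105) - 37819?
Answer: -783844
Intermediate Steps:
a(d) = -49*d - 98*d*(32 + d) (a(d) = -49*(d + (2*d)*(32 + d)) = -49*(d + 2*d*(32 + d)) = -49*d - 98*d*(32 + d))
a(-105) - 37819 = -49*(-105)*(65 + 2*(-105)) - 37819 = -49*(-105)*(65 - 210) - 37819 = -49*(-105)*(-145) - 37819 = -746025 - 37819 = -783844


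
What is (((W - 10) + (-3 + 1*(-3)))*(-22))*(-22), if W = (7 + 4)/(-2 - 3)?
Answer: -44044/5 ≈ -8808.8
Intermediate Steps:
W = -11/5 (W = 11/(-5) = 11*(-⅕) = -11/5 ≈ -2.2000)
(((W - 10) + (-3 + 1*(-3)))*(-22))*(-22) = (((-11/5 - 10) + (-3 + 1*(-3)))*(-22))*(-22) = ((-61/5 + (-3 - 3))*(-22))*(-22) = ((-61/5 - 6)*(-22))*(-22) = -91/5*(-22)*(-22) = (2002/5)*(-22) = -44044/5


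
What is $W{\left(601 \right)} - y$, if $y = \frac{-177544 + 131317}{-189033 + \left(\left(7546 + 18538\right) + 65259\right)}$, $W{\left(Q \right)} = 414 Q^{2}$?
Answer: $\frac{14608290389433}{97690} \approx 1.4954 \cdot 10^{8}$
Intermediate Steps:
$y = \frac{46227}{97690}$ ($y = - \frac{46227}{-189033 + \left(26084 + 65259\right)} = - \frac{46227}{-189033 + 91343} = - \frac{46227}{-97690} = \left(-46227\right) \left(- \frac{1}{97690}\right) = \frac{46227}{97690} \approx 0.4732$)
$W{\left(601 \right)} - y = 414 \cdot 601^{2} - \frac{46227}{97690} = 414 \cdot 361201 - \frac{46227}{97690} = 149537214 - \frac{46227}{97690} = \frac{14608290389433}{97690}$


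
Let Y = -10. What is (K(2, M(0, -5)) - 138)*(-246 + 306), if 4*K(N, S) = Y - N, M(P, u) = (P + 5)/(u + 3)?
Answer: -8460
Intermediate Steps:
M(P, u) = (5 + P)/(3 + u)
K(N, S) = -5/2 - N/4 (K(N, S) = (-10 - N)/4 = -5/2 - N/4)
(K(2, M(0, -5)) - 138)*(-246 + 306) = ((-5/2 - ¼*2) - 138)*(-246 + 306) = ((-5/2 - ½) - 138)*60 = (-3 - 138)*60 = -141*60 = -8460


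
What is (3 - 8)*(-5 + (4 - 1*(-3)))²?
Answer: -20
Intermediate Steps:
(3 - 8)*(-5 + (4 - 1*(-3)))² = -5*(-5 + (4 + 3))² = -5*(-5 + 7)² = -5*2² = -5*4 = -20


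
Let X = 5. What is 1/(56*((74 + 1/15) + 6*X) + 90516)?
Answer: 15/1445156 ≈ 1.0380e-5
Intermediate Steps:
1/(56*((74 + 1/15) + 6*X) + 90516) = 1/(56*((74 + 1/15) + 6*5) + 90516) = 1/(56*((74 + 1/15) + 30) + 90516) = 1/(56*(1111/15 + 30) + 90516) = 1/(56*(1561/15) + 90516) = 1/(87416/15 + 90516) = 1/(1445156/15) = 15/1445156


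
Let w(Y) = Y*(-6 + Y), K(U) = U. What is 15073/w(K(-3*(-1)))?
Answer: -15073/9 ≈ -1674.8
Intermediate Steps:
15073/w(K(-3*(-1))) = 15073/(((-3*(-1))*(-6 - 3*(-1)))) = 15073/((3*(-6 + 3))) = 15073/((3*(-3))) = 15073/(-9) = 15073*(-⅑) = -15073/9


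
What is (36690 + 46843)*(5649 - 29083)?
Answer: -1957512322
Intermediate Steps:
(36690 + 46843)*(5649 - 29083) = 83533*(-23434) = -1957512322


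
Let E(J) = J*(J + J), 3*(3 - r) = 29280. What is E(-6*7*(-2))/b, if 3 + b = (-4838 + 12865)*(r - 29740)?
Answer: -7056/158521211 ≈ -4.4511e-5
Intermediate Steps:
r = -9757 (r = 3 - ⅓*29280 = 3 - 9760 = -9757)
b = -317042422 (b = -3 + (-4838 + 12865)*(-9757 - 29740) = -3 + 8027*(-39497) = -3 - 317042419 = -317042422)
E(J) = 2*J² (E(J) = J*(2*J) = 2*J²)
E(-6*7*(-2))/b = (2*(-6*7*(-2))²)/(-317042422) = (2*(-42*(-2))²)*(-1/317042422) = (2*84²)*(-1/317042422) = (2*7056)*(-1/317042422) = 14112*(-1/317042422) = -7056/158521211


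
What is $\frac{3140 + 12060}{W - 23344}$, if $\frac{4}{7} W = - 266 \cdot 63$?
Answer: $- \frac{30400}{105341} \approx -0.28859$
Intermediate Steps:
$W = - \frac{58653}{2}$ ($W = \frac{7 \left(- 266 \cdot 63\right)}{4} = \frac{7 \left(\left(-1\right) 16758\right)}{4} = \frac{7}{4} \left(-16758\right) = - \frac{58653}{2} \approx -29327.0$)
$\frac{3140 + 12060}{W - 23344} = \frac{3140 + 12060}{- \frac{58653}{2} - 23344} = \frac{15200}{- \frac{105341}{2}} = 15200 \left(- \frac{2}{105341}\right) = - \frac{30400}{105341}$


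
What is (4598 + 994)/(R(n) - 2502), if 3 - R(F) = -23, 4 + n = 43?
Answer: -1398/619 ≈ -2.2585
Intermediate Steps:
n = 39 (n = -4 + 43 = 39)
R(F) = 26 (R(F) = 3 - 1*(-23) = 3 + 23 = 26)
(4598 + 994)/(R(n) - 2502) = (4598 + 994)/(26 - 2502) = 5592/(-2476) = 5592*(-1/2476) = -1398/619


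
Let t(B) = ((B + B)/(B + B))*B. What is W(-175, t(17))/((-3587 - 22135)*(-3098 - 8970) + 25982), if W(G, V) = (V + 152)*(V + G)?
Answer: -13351/155219539 ≈ -8.6014e-5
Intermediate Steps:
t(B) = B (t(B) = ((2*B)/((2*B)))*B = ((2*B)*(1/(2*B)))*B = 1*B = B)
W(G, V) = (152 + V)*(G + V)
W(-175, t(17))/((-3587 - 22135)*(-3098 - 8970) + 25982) = (17² + 152*(-175) + 152*17 - 175*17)/((-3587 - 22135)*(-3098 - 8970) + 25982) = (289 - 26600 + 2584 - 2975)/(-25722*(-12068) + 25982) = -26702/(310413096 + 25982) = -26702/310439078 = -26702*1/310439078 = -13351/155219539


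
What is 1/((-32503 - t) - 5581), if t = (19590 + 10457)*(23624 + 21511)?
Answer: -1/1356209429 ≈ -7.3735e-10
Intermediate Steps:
t = 1356171345 (t = 30047*45135 = 1356171345)
1/((-32503 - t) - 5581) = 1/((-32503 - 1*1356171345) - 5581) = 1/((-32503 - 1356171345) - 5581) = 1/(-1356203848 - 5581) = 1/(-1356209429) = -1/1356209429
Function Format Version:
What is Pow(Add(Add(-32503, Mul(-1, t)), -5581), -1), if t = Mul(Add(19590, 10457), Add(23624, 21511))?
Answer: Rational(-1, 1356209429) ≈ -7.3735e-10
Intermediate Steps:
t = 1356171345 (t = Mul(30047, 45135) = 1356171345)
Pow(Add(Add(-32503, Mul(-1, t)), -5581), -1) = Pow(Add(Add(-32503, Mul(-1, 1356171345)), -5581), -1) = Pow(Add(Add(-32503, -1356171345), -5581), -1) = Pow(Add(-1356203848, -5581), -1) = Pow(-1356209429, -1) = Rational(-1, 1356209429)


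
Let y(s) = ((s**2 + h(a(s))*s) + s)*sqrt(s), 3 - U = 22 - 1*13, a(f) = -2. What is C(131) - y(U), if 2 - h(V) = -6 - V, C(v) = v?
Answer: 131 + 6*I*sqrt(6) ≈ 131.0 + 14.697*I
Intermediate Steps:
h(V) = 8 + V (h(V) = 2 - (-6 - V) = 2 + (6 + V) = 8 + V)
U = -6 (U = 3 - (22 - 1*13) = 3 - (22 - 13) = 3 - 1*9 = 3 - 9 = -6)
y(s) = sqrt(s)*(s**2 + 7*s) (y(s) = ((s**2 + (8 - 2)*s) + s)*sqrt(s) = ((s**2 + 6*s) + s)*sqrt(s) = (s**2 + 7*s)*sqrt(s) = sqrt(s)*(s**2 + 7*s))
C(131) - y(U) = 131 - (-6)**(3/2)*(7 - 6) = 131 - (-6*I*sqrt(6)) = 131 - (-6)*I*sqrt(6) = 131 + 6*I*sqrt(6)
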